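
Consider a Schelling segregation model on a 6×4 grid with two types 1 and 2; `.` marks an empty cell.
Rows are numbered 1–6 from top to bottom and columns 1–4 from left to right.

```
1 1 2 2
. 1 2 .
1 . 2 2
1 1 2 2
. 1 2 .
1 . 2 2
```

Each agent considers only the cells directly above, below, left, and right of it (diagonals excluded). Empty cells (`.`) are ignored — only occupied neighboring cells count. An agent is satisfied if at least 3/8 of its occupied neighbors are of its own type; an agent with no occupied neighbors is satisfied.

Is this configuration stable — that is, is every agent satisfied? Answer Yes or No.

Yes

Row 1: (1,1)1 1/1 ✓ · (1,2)1 2/3 ✓ · (1,3)2 2/3 ✓ · (1,4)2 1/1 ✓
Row 2: (2,2)1 1/2 ✓ · (2,3)2 2/3 ✓
Row 3: (3,1)1 1/1 ✓ · (3,3)2 3/3 ✓ · (3,4)2 2/2 ✓
Row 4: (4,1)1 2/2 ✓ · (4,2)1 2/3 ✓ · (4,3)2 3/4 ✓ · (4,4)2 2/2 ✓
Row 5: (5,2)1 1/2 ✓ · (5,3)2 2/3 ✓
Row 6: (6,1)1 0/0 ✓ · (6,3)2 2/2 ✓ · (6,4)2 1/1 ✓
All meet the threshold, so the configuration is stable.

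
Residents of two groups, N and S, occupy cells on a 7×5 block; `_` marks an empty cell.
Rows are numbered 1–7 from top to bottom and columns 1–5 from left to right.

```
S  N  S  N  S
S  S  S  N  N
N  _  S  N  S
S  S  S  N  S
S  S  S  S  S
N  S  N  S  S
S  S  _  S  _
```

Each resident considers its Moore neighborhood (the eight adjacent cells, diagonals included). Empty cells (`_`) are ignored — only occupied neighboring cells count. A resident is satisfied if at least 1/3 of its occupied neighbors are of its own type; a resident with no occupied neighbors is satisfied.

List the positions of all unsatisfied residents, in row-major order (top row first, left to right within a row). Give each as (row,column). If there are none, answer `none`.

(1,1)S 2/3 ok
(1,2)N 0/5 unhappy
(1,3)S 2/5 ok
(1,4)N 2/5 ok
(1,5)S 0/3 unhappy
(2,1)S 2/4 ok
(2,2)S 5/7 ok
(2,3)S 3/7 ok
(2,4)N 3/8 ok
(2,5)N 3/5 ok
(3,1)N 0/4 unhappy
(3,3)S 4/7 ok
(3,4)N 3/8 ok
(3,5)S 1/5 unhappy
(4,1)S 3/4 ok
(4,2)S 6/7 ok
(4,3)S 5/7 ok
(4,4)N 1/8 unhappy
(4,5)S 3/5 ok
(5,1)S 4/5 ok
(5,2)S 6/8 ok
(5,3)S 6/8 ok
(5,4)S 6/8 ok
(5,5)S 4/5 ok
(6,1)N 0/5 unhappy
(6,2)S 5/7 ok
(6,3)N 0/7 unhappy
(6,4)S 5/6 ok
(6,5)S 4/4 ok
(7,1)S 2/3 ok
(7,2)S 2/4 ok
(7,4)S 2/3 ok

(1,2), (1,5), (3,1), (3,5), (4,4), (6,1), (6,3)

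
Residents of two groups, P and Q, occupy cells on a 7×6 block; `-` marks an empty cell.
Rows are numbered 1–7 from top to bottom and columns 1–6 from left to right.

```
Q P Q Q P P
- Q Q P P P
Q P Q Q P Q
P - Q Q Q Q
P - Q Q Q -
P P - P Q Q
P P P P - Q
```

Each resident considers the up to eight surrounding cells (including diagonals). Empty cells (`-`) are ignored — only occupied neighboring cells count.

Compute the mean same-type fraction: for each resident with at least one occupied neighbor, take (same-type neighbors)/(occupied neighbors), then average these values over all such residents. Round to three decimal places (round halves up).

(1,1)Q 1/2
(1,2)P 0/4
(1,3)Q 3/5
(1,4)Q 2/5
(1,5)P 4/5
(1,6)P 3/3
(2,2)Q 5/7
(2,3)Q 5/8
(2,4)P 3/8
(2,5)P 5/8
(2,6)P 4/5
(3,1)Q 1/3
(3,2)P 1/6
(3,3)Q 5/7
(3,4)Q 5/8
(3,5)P 3/8
(3,6)Q 2/5
(4,1)P 2/3
(4,3)Q 5/6
(4,4)Q 7/8
(4,5)Q 6/7
(4,6)Q 3/4
(5,1)P 3/3
(5,3)Q 3/5
(5,4)Q 6/7
(5,5)Q 6/7
(6,1)P 4/4
(6,2)P 5/6
(6,4)P 2/6
(6,5)Q 4/6
(6,6)Q 3/3
(7,1)P 3/3
(7,2)P 4/4
(7,3)P 4/4
(7,4)P 2/3
(7,6)Q 2/2
Sum over 36 residents: 1/2 + 0/4 + 3/5 + 2/5 + 4/5 + 3/3 + 5/7 + 5/8 + 3/8 + 5/8 + 4/5 + 1/3 + 1/6 + 5/7 + 5/8 + 3/8 + 2/5 + 2/3 + 5/6 + 7/8 + 6/7 + 3/4 + 3/3 + 3/5 + 6/7 + 6/7 + 4/4 + 5/6 + 2/6 + 4/6 + 3/3 + 3/3 + 4/4 + 4/4 + 2/3 + 2/2 = 497/20; mean = 497/20 ÷ 36 = 497/720 = 0.690277… → 0.690.

0.690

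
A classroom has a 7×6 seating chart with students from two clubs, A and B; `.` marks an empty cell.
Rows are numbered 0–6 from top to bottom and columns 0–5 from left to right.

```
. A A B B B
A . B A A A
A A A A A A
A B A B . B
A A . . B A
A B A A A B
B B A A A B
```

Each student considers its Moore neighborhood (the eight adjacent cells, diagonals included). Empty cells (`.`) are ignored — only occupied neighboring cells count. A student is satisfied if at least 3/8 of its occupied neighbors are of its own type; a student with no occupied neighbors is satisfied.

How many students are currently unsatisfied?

8

(0,1)A 2/3 ✓
(0,2)A 2/4 ✓
(0,3)B 2/5 ✓
(0,4)B 2/5 ✓
(0,5)B 1/3 ✗
(1,0)A 3/3 ✓
(1,2)B 1/7 ✗
(1,3)A 5/8 ✓
(1,4)A 5/8 ✓
(1,5)A 3/5 ✓
(2,0)A 3/4 ✓
(2,1)A 5/7 ✓
(2,2)A 4/7 ✓
(2,3)A 5/7 ✓
(2,4)A 5/7 ✓
(2,5)A 3/4 ✓
(3,0)A 4/5 ✓
(3,1)B 0/7 ✗
(3,2)A 4/6 ✓
(3,3)B 1/5 ✗
(3,5)B 1/4 ✗
(4,0)A 3/5 ✓
(4,1)A 5/7 ✓
(4,4)B 3/6 ✓
(4,5)A 1/4 ✗
(5,0)A 2/5 ✓
(5,1)B 2/7 ✗
(5,2)A 4/6 ✓
(5,3)A 5/6 ✓
(5,4)A 4/7 ✓
(5,5)B 2/5 ✓
(6,0)B 2/3 ✓
(6,1)B 2/5 ✓
(6,2)A 3/5 ✓
(6,3)A 5/5 ✓
(6,4)A 3/5 ✓
(6,5)B 1/3 ✗
Unsatisfied: (0,5), (1,2), (3,1), (3,3), (3,5), (4,5), (5,1), (6,5) — 8 in total.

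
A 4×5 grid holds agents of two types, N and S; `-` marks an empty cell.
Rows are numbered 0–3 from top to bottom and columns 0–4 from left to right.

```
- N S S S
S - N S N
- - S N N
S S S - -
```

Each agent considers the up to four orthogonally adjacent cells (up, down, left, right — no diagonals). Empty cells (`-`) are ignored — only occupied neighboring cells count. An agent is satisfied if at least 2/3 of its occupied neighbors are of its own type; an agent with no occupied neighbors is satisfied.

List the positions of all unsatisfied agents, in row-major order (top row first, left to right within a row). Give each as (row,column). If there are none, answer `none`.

(0,1), (0,2), (0,4), (1,2), (1,3), (1,4), (2,2), (2,3)

(0,1)N 0/1 not
(0,2)S 1/3 not
(0,3)S 3/3 satisfied
(0,4)S 1/2 not
(1,0)S 0/0 satisfied
(1,2)N 0/3 not
(1,3)S 1/4 not
(1,4)N 1/3 not
(2,2)S 1/3 not
(2,3)N 1/3 not
(2,4)N 2/2 satisfied
(3,0)S 1/1 satisfied
(3,1)S 2/2 satisfied
(3,2)S 2/2 satisfied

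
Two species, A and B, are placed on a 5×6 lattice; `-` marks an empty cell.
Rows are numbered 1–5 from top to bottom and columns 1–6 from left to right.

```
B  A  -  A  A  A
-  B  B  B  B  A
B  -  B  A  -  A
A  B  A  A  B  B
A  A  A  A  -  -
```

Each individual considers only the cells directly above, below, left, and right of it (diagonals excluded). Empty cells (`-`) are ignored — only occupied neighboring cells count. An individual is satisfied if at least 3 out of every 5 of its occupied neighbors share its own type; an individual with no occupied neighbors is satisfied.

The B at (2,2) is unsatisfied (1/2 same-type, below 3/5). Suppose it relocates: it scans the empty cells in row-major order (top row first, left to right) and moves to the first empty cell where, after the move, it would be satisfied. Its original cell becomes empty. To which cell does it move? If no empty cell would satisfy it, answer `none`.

Vacating (2,2). Empty cells in order:
  (1,3): 1/3 same-type → still unsatisfied.
  (2,1): 2/2 same-type → satisfied — stop here.

(2,1)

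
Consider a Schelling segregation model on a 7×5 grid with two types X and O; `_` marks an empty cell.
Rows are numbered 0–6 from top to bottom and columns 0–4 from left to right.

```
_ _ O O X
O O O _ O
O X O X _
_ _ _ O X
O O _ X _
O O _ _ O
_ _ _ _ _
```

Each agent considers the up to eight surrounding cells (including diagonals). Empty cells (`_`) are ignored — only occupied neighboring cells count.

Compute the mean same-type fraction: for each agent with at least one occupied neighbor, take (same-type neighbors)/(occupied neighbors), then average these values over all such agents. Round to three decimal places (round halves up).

0.577

(0,2)O 3/3
(0,3)O 3/4
(0,4)X 0/2
(1,0)O 2/3
(1,1)O 5/6
(1,2)O 4/6
(1,4)O 1/3
(2,0)O 2/3
(2,1)X 0/5
(2,2)O 3/5
(2,3)X 1/5
(3,3)O 1/4
(3,4)X 2/3
(4,0)O 3/3
(4,1)O 3/3
(4,3)X 1/3
(5,0)O 3/3
(5,1)O 3/3
(5,4)O 0/1
Sum over 19 agents: 3/3 + 3/4 + 0/2 + 2/3 + 5/6 + 4/6 + 1/3 + 2/3 + 0/5 + 3/5 + 1/5 + 1/4 + 2/3 + 3/3 + 3/3 + 1/3 + 3/3 + 3/3 + 0/1 = 329/30; mean = 329/30 ÷ 19 = 329/570 = 0.577192… → 0.577.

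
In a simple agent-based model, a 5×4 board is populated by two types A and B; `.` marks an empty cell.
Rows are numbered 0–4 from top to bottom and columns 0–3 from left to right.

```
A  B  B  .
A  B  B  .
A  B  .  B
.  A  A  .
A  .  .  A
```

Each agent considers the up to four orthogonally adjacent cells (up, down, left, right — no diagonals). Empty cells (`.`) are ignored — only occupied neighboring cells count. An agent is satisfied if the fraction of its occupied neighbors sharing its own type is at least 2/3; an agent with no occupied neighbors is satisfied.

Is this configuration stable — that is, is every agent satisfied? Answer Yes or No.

(0,0)A 1/2 ✗
(0,1)B 2/3 ✓
(0,2)B 2/2 ✓
(1,0)A 2/3 ✓
(1,1)B 3/4 ✓
(1,2)B 2/2 ✓
(2,0)A 1/2 ✗
(2,1)B 1/3 ✗
(2,3)B 0/0 ✓
(3,1)A 1/2 ✗
(3,2)A 1/1 ✓
(4,0)A 0/0 ✓
(4,3)A 0/0 ✓
For instance (0,0) has only 1/2 same-type neighbors, below 2/3.

No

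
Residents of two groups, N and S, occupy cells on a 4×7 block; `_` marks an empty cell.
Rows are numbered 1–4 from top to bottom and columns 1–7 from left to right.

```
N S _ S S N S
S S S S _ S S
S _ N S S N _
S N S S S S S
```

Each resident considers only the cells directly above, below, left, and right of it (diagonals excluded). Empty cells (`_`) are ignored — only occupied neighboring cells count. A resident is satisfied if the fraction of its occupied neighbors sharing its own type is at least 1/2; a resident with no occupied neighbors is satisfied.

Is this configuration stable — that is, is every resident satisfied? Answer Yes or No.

No

Row 1: (1,1)N 0/2 not · (1,2)S 1/2 satisfied · (1,4)S 2/2 satisfied · (1,5)S 1/2 satisfied · (1,6)N 0/3 not · (1,7)S 1/2 satisfied
Row 2: (2,1)S 2/3 satisfied · (2,2)S 3/3 satisfied · (2,3)S 2/3 satisfied · (2,4)S 3/3 satisfied · (2,6)S 1/3 not · (2,7)S 2/2 satisfied
Row 3: (3,1)S 2/2 satisfied · (3,3)N 0/3 not · (3,4)S 3/4 satisfied · (3,5)S 2/3 satisfied · (3,6)N 0/3 not
Row 4: (4,1)S 1/2 satisfied · (4,2)N 0/2 not · (4,3)S 1/3 not · (4,4)S 3/3 satisfied · (4,5)S 3/3 satisfied · (4,6)S 2/3 satisfied · (4,7)S 1/1 satisfied
For instance (1,1) has only 0/2 same-type neighbors, below 1/2.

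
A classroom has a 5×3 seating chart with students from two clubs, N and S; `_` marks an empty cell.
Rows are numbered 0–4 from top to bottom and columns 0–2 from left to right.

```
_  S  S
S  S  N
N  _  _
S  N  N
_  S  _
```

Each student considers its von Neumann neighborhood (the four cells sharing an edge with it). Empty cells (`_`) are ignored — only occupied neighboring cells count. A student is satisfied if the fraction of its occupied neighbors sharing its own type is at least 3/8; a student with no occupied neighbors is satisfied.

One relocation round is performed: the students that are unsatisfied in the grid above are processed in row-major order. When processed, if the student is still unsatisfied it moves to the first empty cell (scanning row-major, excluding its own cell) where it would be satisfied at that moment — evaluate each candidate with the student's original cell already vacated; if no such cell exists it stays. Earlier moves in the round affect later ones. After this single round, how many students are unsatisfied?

0

Initially unsatisfied (in order): (1,2), (2,0), (3,0), (3,1), (4,1).
  (1,2) → (2,1).
  (2,0) → (2,2).
  (3,0) → (0,0).
  (3,1): now satisfied by earlier moves; stays.
  (4,1) → (1,2).
Resulting grid:
S S S
S S S
_ N N
_ N N
_ _ _
All satisfied now.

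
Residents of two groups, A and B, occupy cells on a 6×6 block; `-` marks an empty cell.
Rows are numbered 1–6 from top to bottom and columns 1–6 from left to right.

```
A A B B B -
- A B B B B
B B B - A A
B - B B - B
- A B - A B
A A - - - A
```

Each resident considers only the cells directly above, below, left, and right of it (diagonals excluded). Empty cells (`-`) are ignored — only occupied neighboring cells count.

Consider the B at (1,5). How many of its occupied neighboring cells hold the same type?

2

Occupied neighbors of (1,5): (2,5)=B, (1,4)=B.
Same type (B): 2 of 2.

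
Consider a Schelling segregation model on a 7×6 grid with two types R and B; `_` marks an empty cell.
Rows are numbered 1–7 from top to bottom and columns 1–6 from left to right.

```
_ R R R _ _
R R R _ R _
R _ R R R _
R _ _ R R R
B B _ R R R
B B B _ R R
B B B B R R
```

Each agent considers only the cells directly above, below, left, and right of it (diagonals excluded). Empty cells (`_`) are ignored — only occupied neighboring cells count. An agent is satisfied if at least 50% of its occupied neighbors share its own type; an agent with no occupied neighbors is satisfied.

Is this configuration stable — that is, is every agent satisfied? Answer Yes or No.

Row 1: (1,2)R 2/2 satisfied · (1,3)R 3/3 satisfied · (1,4)R 1/1 satisfied
Row 2: (2,1)R 2/2 satisfied · (2,2)R 3/3 satisfied · (2,3)R 3/3 satisfied · (2,5)R 1/1 satisfied
Row 3: (3,1)R 2/2 satisfied · (3,3)R 2/2 satisfied · (3,4)R 3/3 satisfied · (3,5)R 3/3 satisfied
Row 4: (4,1)R 1/2 satisfied · (4,4)R 3/3 satisfied · (4,5)R 4/4 satisfied · (4,6)R 2/2 satisfied
Row 5: (5,1)B 2/3 satisfied · (5,2)B 2/2 satisfied · (5,4)R 2/2 satisfied · (5,5)R 4/4 satisfied · (5,6)R 3/3 satisfied
Row 6: (6,1)B 3/3 satisfied · (6,2)B 4/4 satisfied · (6,3)B 2/2 satisfied · (6,5)R 3/3 satisfied · (6,6)R 3/3 satisfied
Row 7: (7,1)B 2/2 satisfied · (7,2)B 3/3 satisfied · (7,3)B 3/3 satisfied · (7,4)B 1/2 satisfied · (7,5)R 2/3 satisfied · (7,6)R 2/2 satisfied
All meet the threshold, so the configuration is stable.

Yes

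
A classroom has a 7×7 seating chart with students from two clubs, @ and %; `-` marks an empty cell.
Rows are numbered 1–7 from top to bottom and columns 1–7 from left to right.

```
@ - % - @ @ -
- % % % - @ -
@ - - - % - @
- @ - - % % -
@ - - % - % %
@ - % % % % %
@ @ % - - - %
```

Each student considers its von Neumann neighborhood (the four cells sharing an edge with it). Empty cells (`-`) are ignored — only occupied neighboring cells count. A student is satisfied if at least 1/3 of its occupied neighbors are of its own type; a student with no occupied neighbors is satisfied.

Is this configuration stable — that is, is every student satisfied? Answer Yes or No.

Yes

(1,1)@ 0/0 satisfied
(1,3)% 1/1 satisfied
(1,5)@ 1/1 satisfied
(1,6)@ 2/2 satisfied
(2,2)% 1/1 satisfied
(2,3)% 3/3 satisfied
(2,4)% 1/1 satisfied
(2,6)@ 1/1 satisfied
(3,1)@ 0/0 satisfied
(3,5)% 1/1 satisfied
(3,7)@ 0/0 satisfied
(4,2)@ 0/0 satisfied
(4,5)% 2/2 satisfied
(4,6)% 2/2 satisfied
(5,1)@ 1/1 satisfied
(5,4)% 1/1 satisfied
(5,6)% 3/3 satisfied
(5,7)% 2/2 satisfied
(6,1)@ 2/2 satisfied
(6,3)% 2/2 satisfied
(6,4)% 3/3 satisfied
(6,5)% 2/2 satisfied
(6,6)% 3/3 satisfied
(6,7)% 3/3 satisfied
(7,1)@ 2/2 satisfied
(7,2)@ 1/2 satisfied
(7,3)% 1/2 satisfied
(7,7)% 1/1 satisfied
All meet the threshold, so the configuration is stable.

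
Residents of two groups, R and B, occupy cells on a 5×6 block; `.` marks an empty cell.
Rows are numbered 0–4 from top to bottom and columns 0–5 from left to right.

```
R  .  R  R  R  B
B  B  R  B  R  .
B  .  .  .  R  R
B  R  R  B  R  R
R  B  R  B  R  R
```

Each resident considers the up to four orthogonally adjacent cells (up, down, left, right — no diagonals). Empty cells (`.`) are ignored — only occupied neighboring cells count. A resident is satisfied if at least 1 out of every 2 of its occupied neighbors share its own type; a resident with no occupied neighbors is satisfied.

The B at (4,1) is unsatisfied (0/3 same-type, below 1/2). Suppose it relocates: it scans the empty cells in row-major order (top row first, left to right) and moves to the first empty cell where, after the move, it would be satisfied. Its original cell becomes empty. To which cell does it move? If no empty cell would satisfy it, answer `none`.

Vacating (4,1). Empty cells in order:
  (0,1): 1/3 same-type → still unsatisfied.
  (1,5): 1/3 same-type → still unsatisfied.
  (2,1): 2/3 same-type → satisfied — stop here.

(2,1)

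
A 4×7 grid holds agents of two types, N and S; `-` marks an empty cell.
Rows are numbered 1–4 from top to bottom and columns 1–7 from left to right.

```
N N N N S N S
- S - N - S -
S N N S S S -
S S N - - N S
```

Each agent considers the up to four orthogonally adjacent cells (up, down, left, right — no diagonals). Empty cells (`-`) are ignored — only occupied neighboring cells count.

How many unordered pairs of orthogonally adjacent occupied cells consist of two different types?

Scan each occupied cell's neighbors to the right and below so each pair is counted once.
Row 1: N(1,1)–N(1,2)= N(1,2)–N(1,3)= N(1,2)–S(2,2)≠ N(1,3)–N(1,4)= N(1,4)–S(1,5)≠ N(1,4)–N(2,4)= S(1,5)–N(1,6)≠ N(1,6)–S(1,7)≠ N(1,6)–S(2,6)≠  → 5/9 unlike.
Row 2: S(2,2)–N(3,2)≠ N(2,4)–S(3,4)≠ S(2,6)–S(3,6)=  → 2/3 unlike.
Row 3: S(3,1)–N(3,2)≠ S(3,1)–S(4,1)= N(3,2)–N(3,3)= N(3,2)–S(4,2)≠ N(3,3)–S(3,4)≠ N(3,3)–N(4,3)= S(3,4)–S(3,5)= S(3,5)–S(3,6)= S(3,6)–N(4,6)≠  → 4/9 unlike.
Row 4: S(4,1)–S(4,2)= S(4,2)–N(4,3)≠ N(4,6)–S(4,7)≠  → 2/3 unlike.
Total adjacent occupied pairs: 24; unlike-type pairs: 13.

13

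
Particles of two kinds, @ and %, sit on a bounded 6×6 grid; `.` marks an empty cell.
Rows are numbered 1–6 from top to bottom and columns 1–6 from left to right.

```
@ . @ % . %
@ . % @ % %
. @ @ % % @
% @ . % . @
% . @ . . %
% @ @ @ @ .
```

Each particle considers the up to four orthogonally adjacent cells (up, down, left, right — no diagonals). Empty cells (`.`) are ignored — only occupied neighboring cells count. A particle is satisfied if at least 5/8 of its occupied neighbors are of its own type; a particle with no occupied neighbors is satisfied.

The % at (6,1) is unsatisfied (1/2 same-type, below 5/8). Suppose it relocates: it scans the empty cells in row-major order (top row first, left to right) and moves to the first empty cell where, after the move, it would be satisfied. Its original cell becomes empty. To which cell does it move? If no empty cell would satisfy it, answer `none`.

Vacating (6,1). Empty cells in order:
  (1,2): 0/2 same-type → still unsatisfied.
  (1,5): 3/3 same-type → satisfied — stop here.

(1,5)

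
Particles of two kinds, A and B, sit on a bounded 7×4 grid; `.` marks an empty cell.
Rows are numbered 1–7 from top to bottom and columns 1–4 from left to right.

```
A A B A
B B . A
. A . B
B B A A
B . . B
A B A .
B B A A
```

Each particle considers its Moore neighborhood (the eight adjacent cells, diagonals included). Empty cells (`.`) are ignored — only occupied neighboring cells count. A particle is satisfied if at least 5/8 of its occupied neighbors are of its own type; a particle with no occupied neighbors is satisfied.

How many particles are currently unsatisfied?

18

Row 1: (1,1)A 1/3 unhappy · (1,2)A 1/4 unhappy · (1,3)B 1/4 unhappy · (1,4)A 1/2 unhappy
Row 2: (2,1)B 1/4 unhappy · (2,2)B 2/5 unhappy · (2,4)A 1/3 unhappy
Row 3: (3,2)A 1/5 unhappy · (3,4)B 0/3 unhappy
Row 4: (4,1)B 2/3 ok · (4,2)B 2/4 unhappy · (4,3)A 2/5 unhappy · (4,4)A 1/3 unhappy
Row 5: (5,1)B 3/4 ok · (5,4)B 0/3 unhappy
Row 6: (6,1)A 0/4 unhappy · (6,2)B 3/6 unhappy · (6,3)A 2/5 unhappy
Row 7: (7,1)B 2/3 ok · (7,2)B 2/5 unhappy · (7,3)A 2/4 unhappy · (7,4)A 2/2 ok
Unsatisfied: (1,1), (1,2), (1,3), (1,4), (2,1), (2,2), (2,4), (3,2), (3,4), (4,2), (4,3), (4,4), (5,4), (6,1), (6,2), (6,3), (7,2), (7,3) — 18 in total.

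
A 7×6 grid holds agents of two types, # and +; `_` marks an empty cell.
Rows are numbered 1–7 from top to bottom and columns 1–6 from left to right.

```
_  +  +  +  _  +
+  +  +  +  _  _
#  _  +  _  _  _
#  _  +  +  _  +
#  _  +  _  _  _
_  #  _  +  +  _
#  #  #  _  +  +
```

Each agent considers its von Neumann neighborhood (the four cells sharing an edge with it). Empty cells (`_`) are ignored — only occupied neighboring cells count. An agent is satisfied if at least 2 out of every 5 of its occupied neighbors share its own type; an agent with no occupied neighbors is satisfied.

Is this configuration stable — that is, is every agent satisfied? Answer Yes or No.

Row 1: (1,2)+ 2/2 satisfied · (1,3)+ 3/3 satisfied · (1,4)+ 2/2 satisfied · (1,6)+ 0/0 satisfied
Row 2: (2,1)+ 1/2 satisfied · (2,2)+ 3/3 satisfied · (2,3)+ 4/4 satisfied · (2,4)+ 2/2 satisfied
Row 3: (3,1)# 1/2 satisfied · (3,3)+ 2/2 satisfied
Row 4: (4,1)# 2/2 satisfied · (4,3)+ 3/3 satisfied · (4,4)+ 1/1 satisfied · (4,6)+ 0/0 satisfied
Row 5: (5,1)# 1/1 satisfied · (5,3)+ 1/1 satisfied
Row 6: (6,2)# 1/1 satisfied · (6,4)+ 1/1 satisfied · (6,5)+ 2/2 satisfied
Row 7: (7,1)# 1/1 satisfied · (7,2)# 3/3 satisfied · (7,3)# 1/1 satisfied · (7,5)+ 2/2 satisfied · (7,6)+ 1/1 satisfied
All meet the threshold, so the configuration is stable.

Yes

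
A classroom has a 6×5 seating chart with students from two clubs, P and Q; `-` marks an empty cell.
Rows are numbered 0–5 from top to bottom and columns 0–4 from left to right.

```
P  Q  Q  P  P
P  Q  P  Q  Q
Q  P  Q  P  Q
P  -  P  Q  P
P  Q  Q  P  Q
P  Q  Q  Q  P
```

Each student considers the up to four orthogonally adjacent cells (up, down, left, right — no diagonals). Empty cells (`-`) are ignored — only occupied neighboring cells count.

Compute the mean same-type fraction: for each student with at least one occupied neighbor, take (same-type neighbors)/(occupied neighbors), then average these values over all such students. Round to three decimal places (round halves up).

(0,0)P 1/2
(0,1)Q 2/3
(0,2)Q 1/3
(0,3)P 1/3
(0,4)P 1/2
(1,0)P 1/3
(1,1)Q 1/4
(1,2)P 0/4
(1,3)Q 1/4
(1,4)Q 2/3
(2,0)Q 0/3
(2,1)P 0/3
(2,2)Q 0/4
(2,3)P 0/4
(2,4)Q 1/3
(3,0)P 1/2
(3,2)P 0/3
(3,3)Q 0/4
(3,4)P 0/3
(4,0)P 2/3
(4,1)Q 2/3
(4,2)Q 2/4
(4,3)P 0/4
(4,4)Q 0/3
(5,0)P 1/2
(5,1)Q 2/3
(5,2)Q 3/3
(5,3)Q 1/3
(5,4)P 0/2
Sum over 29 students: 1/2 + 2/3 + 1/3 + 1/3 + 1/2 + 1/3 + 1/4 + 0/4 + 1/4 + 2/3 + 0/3 + 0/3 + 0/4 + 0/4 + 1/3 + 1/2 + 0/3 + 0/4 + 0/3 + 2/3 + 2/3 + 2/4 + 0/4 + 0/3 + 1/2 + 2/3 + 3/3 + 1/3 + 0/2 = 9; mean = 9 ÷ 29 = 9/29 = 0.310344… → 0.310.

0.310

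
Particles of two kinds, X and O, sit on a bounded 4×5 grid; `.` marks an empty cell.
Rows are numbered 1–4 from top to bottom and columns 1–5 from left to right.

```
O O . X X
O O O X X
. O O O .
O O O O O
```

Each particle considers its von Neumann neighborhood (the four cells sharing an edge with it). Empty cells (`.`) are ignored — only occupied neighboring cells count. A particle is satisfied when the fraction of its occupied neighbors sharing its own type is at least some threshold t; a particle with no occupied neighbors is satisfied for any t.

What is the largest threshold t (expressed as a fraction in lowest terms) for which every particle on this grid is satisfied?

Row 1: (1,1)O 2/2 · (1,2)O 2/2 · (1,4)X 2/2 · (1,5)X 2/2
Row 2: (2,1)O 2/2 · (2,2)O 4/4 · (2,3)O 2/3 · (2,4)X 2/4 · (2,5)X 2/2
Row 3: (3,2)O 3/3 · (3,3)O 4/4 · (3,4)O 2/3
Row 4: (4,1)O 1/1 · (4,2)O 3/3 · (4,3)O 3/3 · (4,4)O 3/3 · (4,5)O 1/1
The smallest same-type fraction is 2/4 at (2,4), which reduces to 1/2. Any threshold above that leaves this particle unsatisfied.

1/2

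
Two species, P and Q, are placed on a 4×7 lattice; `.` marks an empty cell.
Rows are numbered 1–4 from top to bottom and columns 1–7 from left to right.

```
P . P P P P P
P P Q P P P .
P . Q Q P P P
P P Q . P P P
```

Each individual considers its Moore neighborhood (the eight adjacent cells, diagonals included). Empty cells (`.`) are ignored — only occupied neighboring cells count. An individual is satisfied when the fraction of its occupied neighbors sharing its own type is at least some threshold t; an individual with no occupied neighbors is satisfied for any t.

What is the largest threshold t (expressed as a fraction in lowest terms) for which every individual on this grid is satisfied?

1/3

Row 1: (1,1)P 2/2 · (1,3)P 3/4 · (1,4)P 4/5 · (1,5)P 5/5 · (1,6)P 4/4 · (1,7)P 2/2
Row 2: (2,1)P 3/3 · (2,2)P 4/6 · (2,3)Q 2/6 · (2,4)P 5/8 · (2,5)P 7/8 · (2,6)P 7/7
Row 3: (3,1)P 4/4 · (3,3)Q 3/6 · (3,4)Q 3/7 · (3,5)P 6/7 · (3,6)P 7/7 · (3,7)P 4/4
Row 4: (4,1)P 2/2 · (4,2)P 2/4 · (4,3)Q 2/3 · (4,5)P 3/4 · (4,6)P 5/5 · (4,7)P 3/3
The smallest same-type fraction is 2/6 at (2,3), which reduces to 1/3. Any threshold above that leaves this individual unsatisfied.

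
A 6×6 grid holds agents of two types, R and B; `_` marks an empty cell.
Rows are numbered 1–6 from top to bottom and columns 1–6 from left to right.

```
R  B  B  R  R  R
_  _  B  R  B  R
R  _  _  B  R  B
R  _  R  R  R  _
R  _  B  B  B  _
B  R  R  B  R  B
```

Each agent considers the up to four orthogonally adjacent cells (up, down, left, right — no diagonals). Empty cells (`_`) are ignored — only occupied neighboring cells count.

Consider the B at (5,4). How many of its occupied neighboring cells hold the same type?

Occupied neighbors of (5,4): (4,4)=R, (6,4)=B, (5,3)=B, (5,5)=B.
Same type (B): 3 of 4.

3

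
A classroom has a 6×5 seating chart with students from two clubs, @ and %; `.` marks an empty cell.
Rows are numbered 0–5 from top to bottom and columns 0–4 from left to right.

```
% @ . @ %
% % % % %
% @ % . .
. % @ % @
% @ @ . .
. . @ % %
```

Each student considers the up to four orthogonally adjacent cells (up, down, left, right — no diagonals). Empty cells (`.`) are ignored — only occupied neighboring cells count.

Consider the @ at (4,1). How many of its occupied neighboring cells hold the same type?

Occupied neighbors of (4,1): (3,1)=%, (4,0)=%, (4,2)=@.
Same type (@): 1 of 3.

1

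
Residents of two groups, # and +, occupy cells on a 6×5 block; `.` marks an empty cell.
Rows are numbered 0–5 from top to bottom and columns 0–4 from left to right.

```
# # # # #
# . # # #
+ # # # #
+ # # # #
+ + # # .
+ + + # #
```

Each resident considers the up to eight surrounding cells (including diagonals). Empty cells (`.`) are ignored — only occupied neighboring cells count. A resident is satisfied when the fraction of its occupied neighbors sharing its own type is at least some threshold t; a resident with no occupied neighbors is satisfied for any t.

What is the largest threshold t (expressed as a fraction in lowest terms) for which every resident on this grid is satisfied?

(0,0)# 2/2
(0,1)# 4/4
(0,2)# 4/4
(0,3)# 5/5
(0,4)# 3/3
(1,0)# 3/4
(1,2)# 7/7
(1,3)# 8/8
(1,4)# 5/5
(2,0)+ 1/4
(2,1)# 5/7
(2,2)# 7/7
(2,3)# 8/8
(2,4)# 5/5
(3,0)+ 3/5
(3,1)# 4/8
(3,2)# 7/8
(3,3)# 7/7
(3,4)# 4/4
(4,0)+ 4/5
(4,1)+ 5/8
(4,2)# 5/8
(4,3)# 6/7
(5,0)+ 3/3
(5,1)+ 4/5
(5,2)+ 2/5
(5,3)# 3/4
(5,4)# 2/2
The smallest same-type fraction is 1/4 at (2,0), which reduces to 1/4. Any threshold above that leaves this resident unsatisfied.

1/4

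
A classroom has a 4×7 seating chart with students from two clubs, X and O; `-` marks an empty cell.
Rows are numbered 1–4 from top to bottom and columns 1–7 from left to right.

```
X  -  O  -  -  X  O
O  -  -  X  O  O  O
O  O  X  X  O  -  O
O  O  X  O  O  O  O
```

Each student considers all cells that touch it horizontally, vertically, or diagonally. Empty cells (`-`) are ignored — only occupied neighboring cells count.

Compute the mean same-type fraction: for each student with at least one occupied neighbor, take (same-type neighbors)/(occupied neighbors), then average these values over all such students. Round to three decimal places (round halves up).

(1,1)X 0/1
(1,3)O 0/1
(1,6)X 0/4
(1,7)O 2/3
(2,1)O 2/3
(2,4)X 2/5
(2,5)O 2/5
(2,6)O 5/6
(2,7)O 3/4
(3,1)O 4/4
(3,2)O 4/6
(3,3)X 3/6
(3,4)X 3/7
(3,5)O 5/7
(3,7)O 4/4
(4,1)O 3/3
(4,2)O 3/5
(4,3)X 2/5
(4,4)O 2/5
(4,5)O 3/4
(4,6)O 4/4
(4,7)O 2/2
Sum over 22 students: 0/1 + 0/1 + 0/4 + 2/3 + 2/3 + 2/5 + 2/5 + 5/6 + 3/4 + 4/4 + 4/6 + 3/6 + 3/7 + 5/7 + 4/4 + 3/3 + 3/5 + 2/5 + 2/5 + 3/4 + 4/4 + 2/2 = 2767/210; mean = 2767/210 ÷ 22 = 2767/4620 = 0.598917… → 0.599.

0.599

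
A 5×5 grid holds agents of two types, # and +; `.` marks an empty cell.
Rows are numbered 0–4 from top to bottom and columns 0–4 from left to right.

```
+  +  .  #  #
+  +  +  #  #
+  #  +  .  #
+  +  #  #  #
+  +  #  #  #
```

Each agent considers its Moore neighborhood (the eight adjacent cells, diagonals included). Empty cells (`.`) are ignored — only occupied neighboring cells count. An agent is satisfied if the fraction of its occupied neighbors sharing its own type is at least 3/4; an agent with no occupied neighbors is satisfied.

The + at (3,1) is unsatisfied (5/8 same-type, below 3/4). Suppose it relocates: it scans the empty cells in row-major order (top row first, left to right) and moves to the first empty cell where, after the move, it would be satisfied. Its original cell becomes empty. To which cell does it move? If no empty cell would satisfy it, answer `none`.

Vacating (3,1). Empty cells in order:
  (0,2): 3/5 same-type → still unsatisfied.
  (2,3): 2/8 same-type → still unsatisfied.

none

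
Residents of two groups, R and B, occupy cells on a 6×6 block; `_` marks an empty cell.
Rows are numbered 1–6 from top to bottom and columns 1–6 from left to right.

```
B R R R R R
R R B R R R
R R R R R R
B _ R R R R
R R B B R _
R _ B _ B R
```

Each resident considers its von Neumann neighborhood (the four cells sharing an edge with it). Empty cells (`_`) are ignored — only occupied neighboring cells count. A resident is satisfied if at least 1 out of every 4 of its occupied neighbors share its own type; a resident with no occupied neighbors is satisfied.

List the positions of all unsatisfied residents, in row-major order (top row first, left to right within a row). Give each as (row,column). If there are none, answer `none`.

Row 1: (1,1)B 0/2 unhappy · (1,2)R 2/3 ok · (1,3)R 2/3 ok · (1,4)R 3/3 ok · (1,5)R 3/3 ok · (1,6)R 2/2 ok
Row 2: (2,1)R 2/3 ok · (2,2)R 3/4 ok · (2,3)B 0/4 unhappy · (2,4)R 3/4 ok · (2,5)R 4/4 ok · (2,6)R 3/3 ok
Row 3: (3,1)R 2/3 ok · (3,2)R 3/3 ok · (3,3)R 3/4 ok · (3,4)R 4/4 ok · (3,5)R 4/4 ok · (3,6)R 3/3 ok
Row 4: (4,1)B 0/2 unhappy · (4,3)R 2/3 ok · (4,4)R 3/4 ok · (4,5)R 4/4 ok · (4,6)R 2/2 ok
Row 5: (5,1)R 2/3 ok · (5,2)R 1/2 ok · (5,3)B 2/4 ok · (5,4)B 1/3 ok · (5,5)R 1/3 ok
Row 6: (6,1)R 1/1 ok · (6,3)B 1/1 ok · (6,5)B 0/2 unhappy · (6,6)R 0/1 unhappy

(1,1), (2,3), (4,1), (6,5), (6,6)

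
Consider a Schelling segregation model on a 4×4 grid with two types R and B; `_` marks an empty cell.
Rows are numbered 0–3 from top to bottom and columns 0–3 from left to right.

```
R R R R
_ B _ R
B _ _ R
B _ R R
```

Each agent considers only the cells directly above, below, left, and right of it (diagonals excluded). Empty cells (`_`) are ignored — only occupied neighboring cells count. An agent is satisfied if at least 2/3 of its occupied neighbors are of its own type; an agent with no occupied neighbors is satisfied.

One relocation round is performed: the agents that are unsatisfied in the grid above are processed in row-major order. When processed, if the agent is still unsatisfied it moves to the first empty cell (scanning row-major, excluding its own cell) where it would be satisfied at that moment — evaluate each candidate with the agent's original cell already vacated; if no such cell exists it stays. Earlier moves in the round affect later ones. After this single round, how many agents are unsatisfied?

Initially unsatisfied (in order): (1,1).
  (1,1) → (2,1).
Resulting grid:
R R R R
_ _ _ R
B B _ R
B _ R R
All satisfied now.

0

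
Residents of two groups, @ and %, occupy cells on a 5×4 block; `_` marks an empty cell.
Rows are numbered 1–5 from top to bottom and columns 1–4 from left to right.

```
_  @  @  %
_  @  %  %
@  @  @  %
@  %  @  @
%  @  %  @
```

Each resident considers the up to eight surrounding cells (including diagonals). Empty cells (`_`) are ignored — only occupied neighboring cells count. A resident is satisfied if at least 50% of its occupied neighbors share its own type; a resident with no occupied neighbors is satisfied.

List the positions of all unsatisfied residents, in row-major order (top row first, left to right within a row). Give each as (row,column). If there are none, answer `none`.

Row 1: (1,2)@ 2/3 ok · (1,3)@ 2/5 unhappy · (1,4)% 2/3 ok
Row 2: (2,2)@ 5/6 ok · (2,3)% 3/8 unhappy · (2,4)% 3/5 ok
Row 3: (3,1)@ 3/4 ok · (3,2)@ 5/7 ok · (3,3)@ 4/8 ok · (3,4)% 2/5 unhappy
Row 4: (4,1)@ 3/5 ok · (4,2)% 2/8 unhappy · (4,3)@ 5/8 ok · (4,4)@ 3/5 ok
Row 5: (5,1)% 1/3 unhappy · (5,2)@ 2/5 unhappy · (5,3)% 1/5 unhappy · (5,4)@ 2/3 ok

(1,3), (2,3), (3,4), (4,2), (5,1), (5,2), (5,3)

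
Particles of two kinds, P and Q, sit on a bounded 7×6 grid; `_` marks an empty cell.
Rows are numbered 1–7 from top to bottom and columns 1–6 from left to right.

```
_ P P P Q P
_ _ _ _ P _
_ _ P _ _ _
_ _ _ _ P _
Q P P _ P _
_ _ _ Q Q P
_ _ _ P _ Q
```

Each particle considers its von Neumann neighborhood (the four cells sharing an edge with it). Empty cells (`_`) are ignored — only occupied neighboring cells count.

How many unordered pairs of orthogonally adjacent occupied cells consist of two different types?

Scan each occupied cell's neighbors to the right and below so each pair is counted once.
Row 1: P(1,2)–P(1,3)= P(1,3)–P(1,4)= P(1,4)–Q(1,5)≠ Q(1,5)–P(1,6)≠ Q(1,5)–P(2,5)≠  → 3/5 unlike.
Row 4: P(4,5)–P(5,5)=  → 0/1 unlike.
Row 5: Q(5,1)–P(5,2)≠ P(5,2)–P(5,3)= P(5,5)–Q(6,5)≠  → 2/3 unlike.
Row 6: Q(6,4)–Q(6,5)= Q(6,4)–P(7,4)≠ Q(6,5)–P(6,6)≠ P(6,6)–Q(7,6)≠  → 3/4 unlike.
Total adjacent occupied pairs: 13; unlike-type pairs: 8.

8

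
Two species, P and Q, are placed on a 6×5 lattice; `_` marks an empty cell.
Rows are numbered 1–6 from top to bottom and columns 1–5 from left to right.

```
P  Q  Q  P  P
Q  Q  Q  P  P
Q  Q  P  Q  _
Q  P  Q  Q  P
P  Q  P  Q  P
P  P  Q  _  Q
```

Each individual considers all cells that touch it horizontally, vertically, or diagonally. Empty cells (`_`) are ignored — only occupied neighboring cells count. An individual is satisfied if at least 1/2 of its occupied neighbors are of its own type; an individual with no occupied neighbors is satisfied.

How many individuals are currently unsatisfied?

Row 1: (1,1)P 0/3 ✗ · (1,2)Q 4/5 ✓ · (1,3)Q 3/5 ✓ · (1,4)P 3/5 ✓ · (1,5)P 3/3 ✓
Row 2: (2,1)Q 4/5 ✓ · (2,2)Q 6/8 ✓ · (2,3)Q 5/8 ✓ · (2,4)P 4/7 ✓ · (2,5)P 3/4 ✓
Row 3: (3,1)Q 4/5 ✓ · (3,2)Q 6/8 ✓ · (3,3)P 2/8 ✗ · (3,4)Q 3/7 ✗
Row 4: (4,1)Q 3/5 ✓ · (4,2)P 3/8 ✗ · (4,3)Q 5/8 ✓ · (4,4)Q 3/7 ✗ · (4,5)P 1/4 ✗
Row 5: (5,1)P 3/5 ✓ · (5,2)Q 3/8 ✗ · (5,3)P 2/7 ✗ · (5,4)Q 4/7 ✓ · (5,5)P 1/4 ✗
Row 6: (6,1)P 2/3 ✓ · (6,2)P 3/5 ✓ · (6,3)Q 2/4 ✓ · (6,5)Q 1/2 ✓
Unsatisfied: (1,1), (3,3), (3,4), (4,2), (4,4), (4,5), (5,2), (5,3), (5,5) — 9 in total.

9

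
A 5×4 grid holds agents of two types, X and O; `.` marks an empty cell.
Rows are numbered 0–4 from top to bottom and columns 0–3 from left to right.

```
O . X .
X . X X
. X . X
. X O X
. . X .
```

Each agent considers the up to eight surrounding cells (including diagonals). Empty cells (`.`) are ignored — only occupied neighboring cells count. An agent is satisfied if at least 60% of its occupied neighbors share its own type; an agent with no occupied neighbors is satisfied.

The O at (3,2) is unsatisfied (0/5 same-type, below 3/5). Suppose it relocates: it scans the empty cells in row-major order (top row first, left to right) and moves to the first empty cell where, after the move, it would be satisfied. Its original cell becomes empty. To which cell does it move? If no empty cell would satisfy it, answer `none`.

none

Vacating (3,2). Empty cells in order:
  (0,1): 1/4 same-type → still unsatisfied.
  (0,3): 0/3 same-type → still unsatisfied.
  (1,1): 1/5 same-type → still unsatisfied.
  (2,0): 0/3 same-type → still unsatisfied.
  (2,2): 0/6 same-type → still unsatisfied.
  (3,0): 0/2 same-type → still unsatisfied.
  (4,0): 0/1 same-type → still unsatisfied.
  (4,1): 0/2 same-type → still unsatisfied.
  (4,3): 0/2 same-type → still unsatisfied.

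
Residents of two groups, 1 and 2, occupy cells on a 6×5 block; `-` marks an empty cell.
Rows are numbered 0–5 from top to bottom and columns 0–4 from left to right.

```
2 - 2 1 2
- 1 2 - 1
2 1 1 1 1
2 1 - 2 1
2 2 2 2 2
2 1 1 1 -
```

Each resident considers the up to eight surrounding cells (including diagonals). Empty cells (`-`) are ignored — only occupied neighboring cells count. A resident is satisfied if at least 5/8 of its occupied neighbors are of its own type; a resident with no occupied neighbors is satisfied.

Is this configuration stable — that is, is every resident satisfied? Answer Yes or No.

Row 0: (0,0)2 0/1 unhappy · (0,2)2 1/3 unhappy · (0,3)1 1/4 unhappy · (0,4)2 0/2 unhappy
Row 1: (1,1)1 2/6 unhappy · (1,2)2 1/6 unhappy · (1,4)1 3/4 ok
Row 2: (2,0)2 1/4 unhappy · (2,1)1 3/6 unhappy · (2,2)1 4/6 ok · (2,3)1 4/6 ok · (2,4)1 3/4 ok
Row 3: (3,0)2 3/5 unhappy · (3,1)1 2/7 unhappy · (3,3)2 3/7 unhappy · (3,4)1 2/5 unhappy
Row 4: (4,0)2 3/5 unhappy · (4,1)2 4/7 unhappy · (4,2)2 3/7 unhappy · (4,3)2 3/6 unhappy · (4,4)2 2/4 unhappy
Row 5: (5,0)2 2/3 ok · (5,1)1 1/5 unhappy · (5,2)1 2/5 unhappy · (5,3)1 1/4 unhappy
For instance (0,0) has only 0/1 same-type neighbors, below 5/8.

No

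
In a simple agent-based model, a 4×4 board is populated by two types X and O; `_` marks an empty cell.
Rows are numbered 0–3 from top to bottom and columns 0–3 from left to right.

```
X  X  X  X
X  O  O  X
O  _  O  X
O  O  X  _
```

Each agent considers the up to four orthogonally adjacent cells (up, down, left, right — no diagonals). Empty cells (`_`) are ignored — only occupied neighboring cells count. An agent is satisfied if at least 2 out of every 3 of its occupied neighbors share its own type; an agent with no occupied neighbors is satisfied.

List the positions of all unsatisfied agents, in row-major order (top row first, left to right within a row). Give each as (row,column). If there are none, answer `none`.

(0,0)X 2/2 ok
(0,1)X 2/3 ok
(0,2)X 2/3 ok
(0,3)X 2/2 ok
(1,0)X 1/3 unhappy
(1,1)O 1/3 unhappy
(1,2)O 2/4 unhappy
(1,3)X 2/3 ok
(2,0)O 1/2 unhappy
(2,2)O 1/3 unhappy
(2,3)X 1/2 unhappy
(3,0)O 2/2 ok
(3,1)O 1/2 unhappy
(3,2)X 0/2 unhappy

(1,0), (1,1), (1,2), (2,0), (2,2), (2,3), (3,1), (3,2)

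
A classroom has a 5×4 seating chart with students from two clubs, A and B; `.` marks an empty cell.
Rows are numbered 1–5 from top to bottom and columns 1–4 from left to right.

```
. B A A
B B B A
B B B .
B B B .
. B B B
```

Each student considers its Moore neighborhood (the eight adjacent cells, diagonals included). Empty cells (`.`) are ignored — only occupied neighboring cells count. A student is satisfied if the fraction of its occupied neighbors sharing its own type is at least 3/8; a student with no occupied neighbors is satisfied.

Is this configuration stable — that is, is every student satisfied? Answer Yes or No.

(1,2)B 3/4 ok
(1,3)A 2/5 ok
(1,4)A 2/3 ok
(2,1)B 4/4 ok
(2,2)B 6/7 ok
(2,3)B 4/7 ok
(2,4)A 2/4 ok
(3,1)B 5/5 ok
(3,2)B 8/8 ok
(3,3)B 5/6 ok
(4,1)B 4/4 ok
(4,2)B 7/7 ok
(4,3)B 6/6 ok
(5,2)B 4/4 ok
(5,3)B 4/4 ok
(5,4)B 2/2 ok
All meet the threshold, so the configuration is stable.

Yes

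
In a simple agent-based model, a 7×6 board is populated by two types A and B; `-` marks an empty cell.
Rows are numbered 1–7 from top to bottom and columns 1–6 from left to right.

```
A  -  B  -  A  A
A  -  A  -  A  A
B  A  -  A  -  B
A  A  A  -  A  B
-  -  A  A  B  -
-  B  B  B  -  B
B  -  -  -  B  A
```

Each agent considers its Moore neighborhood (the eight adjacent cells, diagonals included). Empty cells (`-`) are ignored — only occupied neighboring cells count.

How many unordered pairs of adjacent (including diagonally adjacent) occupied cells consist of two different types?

Scan each occupied cell's neighbors to the right and below (and the two forward diagonals) so each pair is counted once.
Row 1: A(1,1)–A(2,1)= B(1,3)–A(2,3)≠ A(1,5)–A(1,6)= A(1,5)–A(2,5)= A(1,5)–A(2,6)= A(1,6)–A(2,6)= A(1,6)–A(2,5)=  → 1/7 unlike.
Row 2: A(2,1)–B(3,1)≠ A(2,1)–A(3,2)= A(2,3)–A(3,4)= A(2,3)–A(3,2)= A(2,5)–A(2,6)= A(2,5)–B(3,6)≠ A(2,5)–A(3,4)= A(2,6)–B(3,6)≠  → 3/8 unlike.
Row 3: B(3,1)–A(3,2)≠ B(3,1)–A(4,1)≠ B(3,1)–A(4,2)≠ A(3,2)–A(4,2)= A(3,2)–A(4,3)= A(3,2)–A(4,1)= A(3,4)–A(4,5)= A(3,4)–A(4,3)= B(3,6)–B(4,6)= B(3,6)–A(4,5)≠  → 4/10 unlike.
Row 4: A(4,1)–A(4,2)= A(4,2)–A(4,3)= A(4,2)–A(5,3)= A(4,3)–A(5,3)= A(4,3)–A(5,4)= A(4,5)–B(4,6)≠ A(4,5)–B(5,5)≠ A(4,5)–A(5,4)= B(4,6)–B(5,5)=  → 2/9 unlike.
Row 5: A(5,3)–A(5,4)= A(5,3)–B(6,3)≠ A(5,3)–B(6,4)≠ A(5,3)–B(6,2)≠ A(5,4)–B(5,5)≠ A(5,4)–B(6,4)≠ A(5,4)–B(6,3)≠ B(5,5)–B(6,6)= B(5,5)–B(6,4)=  → 6/9 unlike.
Row 6: B(6,2)–B(6,3)= B(6,2)–B(7,1)= B(6,3)–B(6,4)= B(6,4)–B(7,5)= B(6,6)–A(7,6)≠ B(6,6)–B(7,5)=  → 1/6 unlike.
Row 7: B(7,5)–A(7,6)≠  → 1/1 unlike.
Total adjacent occupied pairs: 50; unlike-type pairs: 18.

18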